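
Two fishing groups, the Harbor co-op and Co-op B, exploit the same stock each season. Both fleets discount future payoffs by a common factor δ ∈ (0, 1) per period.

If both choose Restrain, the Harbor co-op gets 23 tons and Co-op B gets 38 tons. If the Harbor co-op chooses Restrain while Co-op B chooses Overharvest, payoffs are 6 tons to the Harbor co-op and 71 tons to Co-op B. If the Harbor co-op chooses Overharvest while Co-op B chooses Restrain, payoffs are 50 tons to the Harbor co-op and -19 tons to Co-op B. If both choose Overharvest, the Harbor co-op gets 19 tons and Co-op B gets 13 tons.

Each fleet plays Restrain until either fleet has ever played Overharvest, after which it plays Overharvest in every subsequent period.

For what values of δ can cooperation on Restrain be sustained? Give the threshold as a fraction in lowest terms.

27/31

For the Harbor co-op: deviation gain 50−23 = 27, per-period punishment loss 23−19 = 4. IC gives δ ≥ 27/31.
For Co-op B: gain 33, loss 25 per period, so δ ≥ 33/58.
The tighter constraint is the Harbor co-op's, so cooperation needs δ ≥ 27/31.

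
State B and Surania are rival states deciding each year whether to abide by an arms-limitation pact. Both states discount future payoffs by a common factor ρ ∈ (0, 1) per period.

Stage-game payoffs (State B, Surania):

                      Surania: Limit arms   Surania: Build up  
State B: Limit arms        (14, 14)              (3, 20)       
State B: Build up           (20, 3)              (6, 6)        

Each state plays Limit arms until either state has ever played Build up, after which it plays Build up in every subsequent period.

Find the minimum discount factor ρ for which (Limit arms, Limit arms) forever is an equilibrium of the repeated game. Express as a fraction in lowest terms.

3/7

Under grim trigger the critical discount factor is (T−C)/(T−P) with T = 20, C = 14, P = 6.
ρ* = (20−14)/(20−6) = 6/14 = 3/7.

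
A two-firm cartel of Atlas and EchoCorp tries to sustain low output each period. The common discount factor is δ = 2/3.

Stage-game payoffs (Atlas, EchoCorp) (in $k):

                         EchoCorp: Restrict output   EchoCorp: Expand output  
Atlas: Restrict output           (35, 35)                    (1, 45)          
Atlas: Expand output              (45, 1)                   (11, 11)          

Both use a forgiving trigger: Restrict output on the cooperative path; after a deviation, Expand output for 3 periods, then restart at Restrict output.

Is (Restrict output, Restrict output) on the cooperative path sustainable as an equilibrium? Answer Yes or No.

Yes

Comparing payoff streams over the 4 periods until play realigns: cooperate → 35(1+δ+…+δ^3); deviate → 45 + 11(δ+…+δ^3).
Cooperation is sustained iff (35−11)(δ+…+δ^3) ≥ 45−35.
δ+…+δ^3 = 2/3·(1−(2/3)^3)/(1−2/3) = 1.4074, and (45−35)/(35−11) = 0.4167.
1.4074 ≥ 0.4167, so cooperation is sustainable.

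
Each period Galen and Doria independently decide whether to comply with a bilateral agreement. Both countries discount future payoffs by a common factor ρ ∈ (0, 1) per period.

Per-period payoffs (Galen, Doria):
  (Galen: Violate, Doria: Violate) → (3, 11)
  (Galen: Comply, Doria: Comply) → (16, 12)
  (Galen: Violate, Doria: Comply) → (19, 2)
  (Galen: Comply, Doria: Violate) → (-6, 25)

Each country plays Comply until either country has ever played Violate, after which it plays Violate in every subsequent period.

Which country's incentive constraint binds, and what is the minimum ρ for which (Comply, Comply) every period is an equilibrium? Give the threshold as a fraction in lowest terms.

Galen: cooperation gives 16 each period; deviation gives 19 once then 3 forever.
  16/(1−ρ) ≥ 19 + 3ρ/(1−ρ) ⇒ ρ ≥ 3/16.
Doria: cooperation gives 12 each period; deviation gives 25 once then 11 forever.
  ρ ≥ 13/14.
Both must hold, so the binding constraint is Doria's: ρ ≥ 13/14.

Doria; ρ ≥ 13/14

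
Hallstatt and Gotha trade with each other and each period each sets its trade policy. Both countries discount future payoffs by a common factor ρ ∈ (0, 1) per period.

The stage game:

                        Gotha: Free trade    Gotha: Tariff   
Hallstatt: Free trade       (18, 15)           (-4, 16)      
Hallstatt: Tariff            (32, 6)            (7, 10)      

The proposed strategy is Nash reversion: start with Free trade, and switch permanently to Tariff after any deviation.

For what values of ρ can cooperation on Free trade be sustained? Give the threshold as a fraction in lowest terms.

Hallstatt: cooperation gives 18 each period; deviation gives 32 once then 7 forever.
  18/(1−ρ) ≥ 32 + 7ρ/(1−ρ) ⇒ ρ ≥ 14/25.
Gotha: cooperation gives 15 each period; deviation gives 16 once then 10 forever.
  ρ ≥ 1/6.
Both must hold, so the binding constraint is Hallstatt's: ρ ≥ 14/25.

14/25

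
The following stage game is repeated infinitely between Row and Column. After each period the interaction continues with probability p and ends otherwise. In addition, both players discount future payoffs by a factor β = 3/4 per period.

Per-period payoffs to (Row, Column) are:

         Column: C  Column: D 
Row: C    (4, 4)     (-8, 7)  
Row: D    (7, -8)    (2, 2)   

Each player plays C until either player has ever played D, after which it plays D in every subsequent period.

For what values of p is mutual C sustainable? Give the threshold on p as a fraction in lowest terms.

With continuation probability p and discount β, the effective per-period discount factor is βp.
Grim-trigger IC: βp ≥ (7−4)/(7−2) = 3/5.
So p ≥ (3/5)/(3/4) = 4/5.

4/5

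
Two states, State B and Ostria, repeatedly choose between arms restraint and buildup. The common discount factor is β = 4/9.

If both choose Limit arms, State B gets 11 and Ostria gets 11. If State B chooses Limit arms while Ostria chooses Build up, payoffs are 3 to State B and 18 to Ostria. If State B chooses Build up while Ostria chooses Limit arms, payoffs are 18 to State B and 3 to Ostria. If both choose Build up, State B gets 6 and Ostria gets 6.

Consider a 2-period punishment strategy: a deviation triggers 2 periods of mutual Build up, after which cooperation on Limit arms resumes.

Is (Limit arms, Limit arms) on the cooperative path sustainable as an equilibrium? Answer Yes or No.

IC: β+…+β^2 ≥ (18−11)/(11−6) = 7/5.
At β = 4/9: partial sum = 0.6420 < 1.4000. Cooperation not sustainable.

No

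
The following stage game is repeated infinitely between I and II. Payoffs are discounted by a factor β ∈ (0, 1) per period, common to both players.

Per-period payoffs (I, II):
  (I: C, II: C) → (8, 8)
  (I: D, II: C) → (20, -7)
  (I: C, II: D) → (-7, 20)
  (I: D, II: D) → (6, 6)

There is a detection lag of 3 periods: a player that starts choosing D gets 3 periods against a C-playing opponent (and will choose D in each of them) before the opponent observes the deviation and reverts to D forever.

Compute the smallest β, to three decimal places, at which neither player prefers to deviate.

0.950

Deviating for the 3 undetected periods gains 20−8 = 12 per period over cooperation, then loses 8−6 = 2 per period forever once punishment starts.
Gain: 12(1 + β + … + β^2); loss: 2·β^3/(1−β).
No profitable deviation ⇔ 12(1−β^3) ≤ 2·β^3, i.e. β^3 ≥ 12/(12+2) = 6/7.
Hence β ≥ (6/7)^(1/3) ≈ 0.950.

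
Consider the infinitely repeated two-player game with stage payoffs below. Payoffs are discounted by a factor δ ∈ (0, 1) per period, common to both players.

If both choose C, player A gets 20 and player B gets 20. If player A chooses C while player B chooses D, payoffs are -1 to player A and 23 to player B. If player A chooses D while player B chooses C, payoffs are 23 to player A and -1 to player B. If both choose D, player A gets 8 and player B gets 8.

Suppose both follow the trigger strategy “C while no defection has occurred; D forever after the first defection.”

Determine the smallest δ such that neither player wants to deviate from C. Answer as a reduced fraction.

One-period gain from deviating is 23 − 20 = 3. The loss is 20 − 8 = 12 in every subsequent period, with present value 12·δ/(1−δ).
Deviation is unprofitable when 12·δ/(1−δ) ≥ 3, i.e. δ/(1−δ) ≥ 1/4.
Equivalently δ ≥ 3/(3+12) = 1/5.

1/5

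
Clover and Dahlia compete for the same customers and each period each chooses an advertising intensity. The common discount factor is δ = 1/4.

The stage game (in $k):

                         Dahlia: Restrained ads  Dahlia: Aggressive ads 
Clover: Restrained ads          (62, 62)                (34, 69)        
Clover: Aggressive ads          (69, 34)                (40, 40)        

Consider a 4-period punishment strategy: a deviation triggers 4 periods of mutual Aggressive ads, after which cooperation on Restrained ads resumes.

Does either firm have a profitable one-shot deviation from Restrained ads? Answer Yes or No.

No

A one-shot deviation gives 69 now, then 40 for 4 periods, then back to 62.
Gain from deviating: (69−62) today; loss: (62−40) in each of the next 4 periods.
No-deviation condition: (62−40)(δ+…+δ^4) ≥ 69−62, i.e. δ+…+δ^4 ≥ 7/22.
At δ = 1/4: δ+…+δ^4 = 0.3320 ≥ 0.3182.
So cooperation is sustainable.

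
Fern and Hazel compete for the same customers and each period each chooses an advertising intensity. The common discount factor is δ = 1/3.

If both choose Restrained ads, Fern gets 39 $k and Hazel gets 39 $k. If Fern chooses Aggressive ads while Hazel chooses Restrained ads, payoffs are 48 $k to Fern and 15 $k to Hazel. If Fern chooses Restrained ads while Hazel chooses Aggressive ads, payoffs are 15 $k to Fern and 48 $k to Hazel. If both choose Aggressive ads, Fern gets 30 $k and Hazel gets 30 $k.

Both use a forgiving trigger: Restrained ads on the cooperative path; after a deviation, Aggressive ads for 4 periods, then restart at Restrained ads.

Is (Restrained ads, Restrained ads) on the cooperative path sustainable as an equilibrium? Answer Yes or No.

No

A one-shot deviation gives 48 now, then 30 for 4 periods, then back to 39.
Gain from deviating: (48−39) today; loss: (39−30) in each of the next 4 periods.
No-deviation condition: (39−30)(δ+…+δ^4) ≥ 48−39, i.e. δ+…+δ^4 ≥ 1.
At δ = 1/3: δ+…+δ^4 = 0.4938 < 1.0000.
So cooperation is not sustainable.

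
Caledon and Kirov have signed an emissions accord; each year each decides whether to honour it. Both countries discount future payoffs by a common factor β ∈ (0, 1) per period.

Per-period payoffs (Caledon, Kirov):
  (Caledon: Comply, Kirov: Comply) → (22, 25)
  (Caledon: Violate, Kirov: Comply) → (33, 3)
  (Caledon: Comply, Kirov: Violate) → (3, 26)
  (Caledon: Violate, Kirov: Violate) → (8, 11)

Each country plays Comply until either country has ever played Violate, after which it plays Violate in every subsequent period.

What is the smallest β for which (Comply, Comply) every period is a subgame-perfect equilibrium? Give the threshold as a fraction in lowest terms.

11/25

For Caledon: deviation gain 33−22 = 11, per-period punishment loss 22−8 = 14. IC gives β ≥ 11/25.
For Kirov: gain 1, loss 14 per period, so β ≥ 1/15.
The tighter constraint is Caledon's, so cooperation needs β ≥ 11/25.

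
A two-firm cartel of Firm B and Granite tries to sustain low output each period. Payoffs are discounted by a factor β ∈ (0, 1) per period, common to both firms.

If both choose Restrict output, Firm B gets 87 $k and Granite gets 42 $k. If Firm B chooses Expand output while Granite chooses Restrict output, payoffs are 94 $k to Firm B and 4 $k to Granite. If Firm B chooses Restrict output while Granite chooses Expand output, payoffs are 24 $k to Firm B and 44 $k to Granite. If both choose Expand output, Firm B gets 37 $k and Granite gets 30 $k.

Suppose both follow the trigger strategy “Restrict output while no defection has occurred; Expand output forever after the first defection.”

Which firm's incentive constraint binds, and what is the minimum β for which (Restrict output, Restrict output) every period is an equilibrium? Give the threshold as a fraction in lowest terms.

Firm B: cooperation gives 87 each period; deviation gives 94 once then 37 forever.
  87/(1−β) ≥ 94 + 37β/(1−β) ⇒ β ≥ 7/57.
Granite: cooperation gives 42 each period; deviation gives 44 once then 30 forever.
  β ≥ 2/14 = 1/7.
Both must hold, so the binding constraint is Granite's: β ≥ 1/7.

Granite; β ≥ 1/7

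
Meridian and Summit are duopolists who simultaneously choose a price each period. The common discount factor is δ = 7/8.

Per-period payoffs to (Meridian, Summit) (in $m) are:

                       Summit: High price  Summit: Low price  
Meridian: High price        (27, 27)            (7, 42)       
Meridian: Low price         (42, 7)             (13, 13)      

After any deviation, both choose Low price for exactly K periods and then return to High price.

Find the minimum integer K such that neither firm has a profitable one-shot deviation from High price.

IC: δ(1−δ^K)/(1−δ) ≥ (42−27)/(27−13) = 15/14.
With δ = 7/8: need 1 − δ^K ≥ 15/14·(1−7/8)/(7/8), i.e. δ^K ≤ 0.8469.
Since (7/8)^1 = 0.8750 and (7/8)^2 = 0.7656, the smallest such K is 2.

2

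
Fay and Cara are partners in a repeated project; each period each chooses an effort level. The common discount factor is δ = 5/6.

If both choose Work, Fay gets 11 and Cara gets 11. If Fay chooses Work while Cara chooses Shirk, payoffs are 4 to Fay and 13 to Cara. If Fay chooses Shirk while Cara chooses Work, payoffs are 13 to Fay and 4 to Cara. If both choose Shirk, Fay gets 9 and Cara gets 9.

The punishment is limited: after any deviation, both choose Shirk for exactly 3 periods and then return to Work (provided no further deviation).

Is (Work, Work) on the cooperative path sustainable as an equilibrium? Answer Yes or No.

A one-shot deviation gives 13 now, then 9 for 3 periods, then back to 11.
Gain from deviating: (13−11) today; loss: (11−9) in each of the next 3 periods.
No-deviation condition: (11−9)(δ+…+δ^3) ≥ 13−11, i.e. δ+…+δ^3 ≥ 1.
At δ = 5/6: δ+…+δ^3 = 2.1065 ≥ 1.0000.
So cooperation is sustainable.

Yes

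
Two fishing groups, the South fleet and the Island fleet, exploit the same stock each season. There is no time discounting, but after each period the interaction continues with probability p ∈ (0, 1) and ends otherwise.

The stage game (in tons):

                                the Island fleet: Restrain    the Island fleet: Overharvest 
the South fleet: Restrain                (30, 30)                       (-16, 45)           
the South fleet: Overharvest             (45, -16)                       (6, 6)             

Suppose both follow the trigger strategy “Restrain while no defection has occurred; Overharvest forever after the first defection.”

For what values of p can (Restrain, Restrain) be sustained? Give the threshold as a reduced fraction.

5/13

Expected cooperation value is 30 + p·30 + p²·30 + … = 30/(1−p); deviation gives 45 + p·6/(1−p).
30 ≥ 45(1−p) + 6p ⇒ 39p ≥ 15 ⇒ p ≥ 15/39 = 5/13.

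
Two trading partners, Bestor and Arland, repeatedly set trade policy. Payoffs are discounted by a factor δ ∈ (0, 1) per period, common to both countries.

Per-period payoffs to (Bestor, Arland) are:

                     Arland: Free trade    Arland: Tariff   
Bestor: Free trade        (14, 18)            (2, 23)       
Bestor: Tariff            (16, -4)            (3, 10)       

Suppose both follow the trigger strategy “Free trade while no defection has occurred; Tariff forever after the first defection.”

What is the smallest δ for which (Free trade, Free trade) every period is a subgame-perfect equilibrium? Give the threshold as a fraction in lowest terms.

5/13

Bestor's threshold: (16−14)/(16−3) = 2/13.
Arland's threshold: (23−18)/(23−10) = 5/13.
2/13 < 5/13, so Arland binds and δ* = 5/13.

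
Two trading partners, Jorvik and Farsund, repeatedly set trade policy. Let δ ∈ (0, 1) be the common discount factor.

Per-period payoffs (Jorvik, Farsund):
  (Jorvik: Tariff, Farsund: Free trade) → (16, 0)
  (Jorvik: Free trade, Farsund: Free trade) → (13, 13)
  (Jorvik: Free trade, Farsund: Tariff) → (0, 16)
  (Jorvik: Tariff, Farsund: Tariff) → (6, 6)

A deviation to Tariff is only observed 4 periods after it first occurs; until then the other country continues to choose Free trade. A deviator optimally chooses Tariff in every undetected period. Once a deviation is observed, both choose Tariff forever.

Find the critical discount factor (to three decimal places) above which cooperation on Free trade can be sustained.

0.740

The best deviation is to choose Tariff for all 4 undetected periods, earning 16 each, then 6 forever once detected.
Deviation value: 16(1−δ^4)/(1−δ) + 6δ^4/(1−δ); cooperation value: 13/(1−δ).
IC: 13 ≥ 16(1−δ^4) + 6δ^4 = 16 − 10δ^4.
So δ^4 ≥ 3/10, giving δ ≥ (3/10)^(1/4) ≈ 0.740.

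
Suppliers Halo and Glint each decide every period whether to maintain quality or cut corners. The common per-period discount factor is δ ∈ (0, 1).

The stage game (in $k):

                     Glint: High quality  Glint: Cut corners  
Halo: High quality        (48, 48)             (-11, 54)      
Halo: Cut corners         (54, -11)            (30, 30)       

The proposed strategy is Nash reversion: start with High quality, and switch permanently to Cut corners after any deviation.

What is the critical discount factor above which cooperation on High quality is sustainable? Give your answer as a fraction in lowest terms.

1/4

One-period gain from deviating is 54 − 48 = 6. The loss is 48 − 30 = 18 in every subsequent period, with present value 18·δ/(1−δ).
Deviation is unprofitable when 18·δ/(1−δ) ≥ 6, i.e. δ/(1−δ) ≥ 1/3.
Equivalently δ ≥ 6/(6+18) = 1/4.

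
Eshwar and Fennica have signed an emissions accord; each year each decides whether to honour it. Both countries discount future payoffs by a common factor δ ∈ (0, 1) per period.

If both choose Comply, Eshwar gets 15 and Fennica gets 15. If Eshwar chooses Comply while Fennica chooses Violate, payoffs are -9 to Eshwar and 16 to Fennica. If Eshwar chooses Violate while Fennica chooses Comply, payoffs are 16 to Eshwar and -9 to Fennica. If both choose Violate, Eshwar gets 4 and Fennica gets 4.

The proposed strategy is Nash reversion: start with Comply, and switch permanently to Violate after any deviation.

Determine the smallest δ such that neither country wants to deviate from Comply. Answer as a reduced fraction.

1/12

Under grim trigger the critical discount factor is (T−C)/(T−P) with T = 16, C = 15, P = 4.
δ* = (16−15)/(16−4) = 1/12.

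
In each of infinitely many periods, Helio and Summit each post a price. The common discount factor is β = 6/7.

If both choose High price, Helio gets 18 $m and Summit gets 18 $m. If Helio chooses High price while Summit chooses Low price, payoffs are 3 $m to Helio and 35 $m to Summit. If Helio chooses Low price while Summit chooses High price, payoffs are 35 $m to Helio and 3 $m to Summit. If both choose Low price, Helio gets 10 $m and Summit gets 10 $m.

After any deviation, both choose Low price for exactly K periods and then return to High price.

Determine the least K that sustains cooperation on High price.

3

Need Σ_{k=1}^{K} β^k ≥ (35−18)/(18−10) = 2.1250 at β = 6/7.
At K = 2 the sum is 1.5918 < 2.1250; at K = 3 it is 2.2216 ≥ 2.1250.
So the minimum punishment length is K = 3.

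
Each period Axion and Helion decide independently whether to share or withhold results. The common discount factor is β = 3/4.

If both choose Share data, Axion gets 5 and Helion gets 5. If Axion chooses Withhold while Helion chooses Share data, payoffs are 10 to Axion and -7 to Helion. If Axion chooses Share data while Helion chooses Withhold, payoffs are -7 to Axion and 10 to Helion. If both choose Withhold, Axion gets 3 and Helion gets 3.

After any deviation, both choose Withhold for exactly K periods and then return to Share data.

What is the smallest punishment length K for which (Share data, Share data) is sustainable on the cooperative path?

7

IC: β(1−β^K)/(1−β) ≥ (10−5)/(5−3) = 5/2.
With β = 3/4: need 1 − β^K ≥ 5/2·(1−3/4)/(3/4), i.e. β^K ≤ 0.1667.
Since (3/4)^6 = 0.1780 and (3/4)^7 = 0.1335, the smallest such K is 7.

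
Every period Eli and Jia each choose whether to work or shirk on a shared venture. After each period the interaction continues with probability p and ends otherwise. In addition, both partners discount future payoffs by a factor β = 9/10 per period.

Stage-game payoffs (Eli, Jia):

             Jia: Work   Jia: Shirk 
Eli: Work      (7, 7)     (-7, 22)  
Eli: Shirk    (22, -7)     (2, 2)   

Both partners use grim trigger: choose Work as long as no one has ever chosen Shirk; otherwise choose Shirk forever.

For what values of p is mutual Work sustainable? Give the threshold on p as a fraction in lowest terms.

Expected continuation weight on next period's payoff is β·p = 9/10·p, which plays the role of the discount factor.
Cooperation requires 9/10·p ≥ (22−7)/(22−2) = 3/4, hence p ≥ 5/6.

5/6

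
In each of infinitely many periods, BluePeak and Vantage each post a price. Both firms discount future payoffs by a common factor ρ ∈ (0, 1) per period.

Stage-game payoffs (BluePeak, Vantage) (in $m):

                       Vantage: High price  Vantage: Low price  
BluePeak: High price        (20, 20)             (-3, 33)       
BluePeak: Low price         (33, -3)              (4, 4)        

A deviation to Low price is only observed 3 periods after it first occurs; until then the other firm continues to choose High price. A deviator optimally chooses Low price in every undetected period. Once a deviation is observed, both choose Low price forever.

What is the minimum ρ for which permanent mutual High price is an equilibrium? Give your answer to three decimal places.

The best deviation is to choose Low price for all 3 undetected periods, earning 33 each, then 4 forever once detected.
Deviation value: 33(1−ρ^3)/(1−ρ) + 4ρ^3/(1−ρ); cooperation value: 20/(1−ρ).
IC: 20 ≥ 33(1−ρ^3) + 4ρ^3 = 33 − 29ρ^3.
So ρ^3 ≥ 13/29, giving ρ ≥ (13/29)^(1/3) ≈ 0.765.

0.765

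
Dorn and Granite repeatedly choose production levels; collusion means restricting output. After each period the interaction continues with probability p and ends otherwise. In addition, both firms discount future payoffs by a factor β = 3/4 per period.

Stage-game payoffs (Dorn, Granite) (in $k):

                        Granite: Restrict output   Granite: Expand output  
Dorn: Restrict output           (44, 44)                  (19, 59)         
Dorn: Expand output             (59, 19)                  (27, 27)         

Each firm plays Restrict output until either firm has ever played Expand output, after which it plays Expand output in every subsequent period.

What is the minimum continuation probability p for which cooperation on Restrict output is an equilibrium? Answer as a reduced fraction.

Expected continuation weight on next period's payoff is β·p = 3/4·p, which plays the role of the discount factor.
Cooperation requires 3/4·p ≥ (59−44)/(59−27) = 15/32, hence p ≥ 5/8.

5/8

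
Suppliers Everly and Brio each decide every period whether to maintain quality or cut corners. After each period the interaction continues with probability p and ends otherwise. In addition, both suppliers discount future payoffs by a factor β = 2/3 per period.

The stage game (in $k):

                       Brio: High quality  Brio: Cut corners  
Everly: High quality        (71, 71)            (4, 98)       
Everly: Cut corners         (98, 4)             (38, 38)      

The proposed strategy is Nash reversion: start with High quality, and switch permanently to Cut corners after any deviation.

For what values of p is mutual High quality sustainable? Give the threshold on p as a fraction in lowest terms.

27/40

Expected continuation weight on next period's payoff is β·p = 2/3·p, which plays the role of the discount factor.
Cooperation requires 2/3·p ≥ (98−71)/(98−38) = 9/20, hence p ≥ 27/40.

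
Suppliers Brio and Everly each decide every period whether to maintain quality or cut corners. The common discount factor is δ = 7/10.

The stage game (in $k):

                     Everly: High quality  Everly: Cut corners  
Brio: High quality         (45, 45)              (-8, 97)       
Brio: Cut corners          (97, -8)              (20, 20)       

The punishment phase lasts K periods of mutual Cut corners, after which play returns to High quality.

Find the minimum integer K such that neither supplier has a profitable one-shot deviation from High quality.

Need Σ_{k=1}^{K} δ^k ≥ (97−45)/(45−20) = 2.0800 at δ = 7/10.
At K = 6 the sum is 2.0588 < 2.0800; at K = 7 it is 2.1412 ≥ 2.0800.
So the minimum punishment length is K = 7.

7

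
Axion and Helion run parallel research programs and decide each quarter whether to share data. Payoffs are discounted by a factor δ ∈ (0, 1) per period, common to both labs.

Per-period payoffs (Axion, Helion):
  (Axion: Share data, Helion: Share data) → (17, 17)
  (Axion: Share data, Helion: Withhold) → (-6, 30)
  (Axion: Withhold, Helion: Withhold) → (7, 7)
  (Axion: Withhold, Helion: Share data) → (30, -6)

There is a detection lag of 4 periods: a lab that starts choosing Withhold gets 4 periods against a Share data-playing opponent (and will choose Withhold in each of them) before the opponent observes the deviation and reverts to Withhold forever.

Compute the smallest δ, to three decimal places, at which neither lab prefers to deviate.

Deviating for the 4 undetected periods gains 30−17 = 13 per period over cooperation, then loses 17−7 = 10 per period forever once punishment starts.
Gain: 13(1 + δ + … + δ^3); loss: 10·δ^4/(1−δ).
No profitable deviation ⇔ 13(1−δ^4) ≤ 10·δ^4, i.e. δ^4 ≥ 13/(13+10) = 13/23.
Hence δ ≥ (13/23)^(1/4) ≈ 0.867.

0.867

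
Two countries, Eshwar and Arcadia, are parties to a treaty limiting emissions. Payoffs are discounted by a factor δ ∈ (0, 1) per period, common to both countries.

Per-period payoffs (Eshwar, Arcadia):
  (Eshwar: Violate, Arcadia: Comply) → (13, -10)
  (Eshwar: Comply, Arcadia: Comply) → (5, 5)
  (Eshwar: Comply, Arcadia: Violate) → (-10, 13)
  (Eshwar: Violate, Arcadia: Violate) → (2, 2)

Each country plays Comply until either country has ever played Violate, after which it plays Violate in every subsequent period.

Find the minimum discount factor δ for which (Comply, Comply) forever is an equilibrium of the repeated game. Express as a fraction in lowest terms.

One-period gain from deviating is 13 − 5 = 8. The loss is 5 − 2 = 3 in every subsequent period, with present value 3·δ/(1−δ).
Deviation is unprofitable when 3·δ/(1−δ) ≥ 8, i.e. δ/(1−δ) ≥ 8/3.
Equivalently δ ≥ 8/(8+3) = 8/11.

8/11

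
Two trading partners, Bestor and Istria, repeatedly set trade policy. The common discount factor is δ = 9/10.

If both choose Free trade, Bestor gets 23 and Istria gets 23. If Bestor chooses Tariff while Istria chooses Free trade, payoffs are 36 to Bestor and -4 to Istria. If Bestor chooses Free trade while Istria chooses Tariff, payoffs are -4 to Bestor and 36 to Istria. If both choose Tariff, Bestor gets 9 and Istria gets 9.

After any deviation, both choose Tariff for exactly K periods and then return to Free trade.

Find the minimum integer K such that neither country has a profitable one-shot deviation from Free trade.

2

IC: δ(1−δ^K)/(1−δ) ≥ (36−23)/(23−9) = 13/14.
With δ = 9/10: need 1 − δ^K ≥ 13/14·(1−9/10)/(9/10), i.e. δ^K ≤ 0.8968.
Since (9/10)^1 = 0.9000 and (9/10)^2 = 0.8100, the smallest such K is 2.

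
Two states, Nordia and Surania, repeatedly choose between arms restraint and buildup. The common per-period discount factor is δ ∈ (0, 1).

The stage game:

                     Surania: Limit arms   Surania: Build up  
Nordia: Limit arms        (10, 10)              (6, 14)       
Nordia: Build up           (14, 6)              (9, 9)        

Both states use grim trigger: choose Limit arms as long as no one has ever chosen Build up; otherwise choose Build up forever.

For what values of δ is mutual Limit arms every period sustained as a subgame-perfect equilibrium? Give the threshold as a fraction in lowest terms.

10/(1−δ) ≥ 14 + 9δ/(1−δ)
10 ≥ 14 − 5δ
δ ≥ 4/5.

4/5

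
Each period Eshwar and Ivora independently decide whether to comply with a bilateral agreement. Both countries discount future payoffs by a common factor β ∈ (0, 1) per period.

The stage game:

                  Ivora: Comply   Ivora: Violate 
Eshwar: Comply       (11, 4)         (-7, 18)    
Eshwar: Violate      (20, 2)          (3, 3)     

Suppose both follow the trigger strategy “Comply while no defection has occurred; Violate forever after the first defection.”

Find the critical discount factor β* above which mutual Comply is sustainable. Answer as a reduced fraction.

14/15

Eshwar: cooperation gives 11 each period; deviation gives 20 once then 3 forever.
  11/(1−β) ≥ 20 + 3β/(1−β) ⇒ β ≥ 9/17.
Ivora: cooperation gives 4 each period; deviation gives 18 once then 3 forever.
  β ≥ 14/15.
Both must hold, so the binding constraint is Ivora's: β ≥ 14/15.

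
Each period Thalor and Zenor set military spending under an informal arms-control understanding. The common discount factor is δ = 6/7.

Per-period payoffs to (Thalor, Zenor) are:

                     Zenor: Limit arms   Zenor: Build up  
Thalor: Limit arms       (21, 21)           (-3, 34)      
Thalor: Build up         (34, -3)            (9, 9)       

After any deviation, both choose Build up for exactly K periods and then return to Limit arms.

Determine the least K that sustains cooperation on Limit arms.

2

IC: δ(1−δ^K)/(1−δ) ≥ (34−21)/(21−9) = 13/12.
With δ = 6/7: need 1 − δ^K ≥ 13/12·(1−6/7)/(6/7), i.e. δ^K ≤ 0.8194.
Since (6/7)^1 = 0.8571 and (6/7)^2 = 0.7347, the smallest such K is 2.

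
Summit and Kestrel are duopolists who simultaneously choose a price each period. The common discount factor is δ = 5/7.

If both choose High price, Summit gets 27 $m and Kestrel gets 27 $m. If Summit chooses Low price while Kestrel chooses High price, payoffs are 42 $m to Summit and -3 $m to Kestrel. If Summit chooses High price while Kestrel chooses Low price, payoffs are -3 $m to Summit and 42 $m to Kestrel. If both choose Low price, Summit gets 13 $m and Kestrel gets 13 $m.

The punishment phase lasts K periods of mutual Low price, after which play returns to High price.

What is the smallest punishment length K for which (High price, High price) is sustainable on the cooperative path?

IC: δ(1−δ^K)/(1−δ) ≥ (42−27)/(27−13) = 15/14.
With δ = 5/7: need 1 − δ^K ≥ 15/14·(1−5/7)/(5/7), i.e. δ^K ≤ 0.5714.
Since (5/7)^1 = 0.7143 and (5/7)^2 = 0.5102, the smallest such K is 2.

2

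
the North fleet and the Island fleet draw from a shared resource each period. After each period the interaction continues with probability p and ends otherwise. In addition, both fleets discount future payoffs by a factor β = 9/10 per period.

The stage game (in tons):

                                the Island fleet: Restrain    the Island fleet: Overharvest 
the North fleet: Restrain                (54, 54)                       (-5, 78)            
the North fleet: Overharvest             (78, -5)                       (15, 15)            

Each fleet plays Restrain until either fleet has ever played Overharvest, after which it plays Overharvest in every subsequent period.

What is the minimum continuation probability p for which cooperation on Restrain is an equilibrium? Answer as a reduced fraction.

With continuation probability p and discount β, the effective per-period discount factor is βp.
Grim-trigger IC: βp ≥ (78−54)/(78−15) = 8/21.
So p ≥ (8/21)/(9/10) = 80/189.

80/189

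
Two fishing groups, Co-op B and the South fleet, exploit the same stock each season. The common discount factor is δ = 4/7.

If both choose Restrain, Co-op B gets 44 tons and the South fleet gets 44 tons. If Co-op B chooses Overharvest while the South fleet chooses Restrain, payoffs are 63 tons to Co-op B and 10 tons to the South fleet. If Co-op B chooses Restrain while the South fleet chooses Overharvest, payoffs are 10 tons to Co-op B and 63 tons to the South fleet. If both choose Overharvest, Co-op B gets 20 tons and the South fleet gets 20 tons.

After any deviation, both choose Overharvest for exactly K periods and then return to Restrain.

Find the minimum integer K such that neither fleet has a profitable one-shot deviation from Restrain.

2

No profitable deviation requires (44−20)(δ+…+δ^K) ≥ 63−44, i.e. δ+…+δ^K ≥ 19/24 ≈ 0.7917.
With δ = 4/7, the partial sums are K=1: 0.5714, K=2: 0.8980.
K = 2 is the first length at which the sum reaches 0.7917.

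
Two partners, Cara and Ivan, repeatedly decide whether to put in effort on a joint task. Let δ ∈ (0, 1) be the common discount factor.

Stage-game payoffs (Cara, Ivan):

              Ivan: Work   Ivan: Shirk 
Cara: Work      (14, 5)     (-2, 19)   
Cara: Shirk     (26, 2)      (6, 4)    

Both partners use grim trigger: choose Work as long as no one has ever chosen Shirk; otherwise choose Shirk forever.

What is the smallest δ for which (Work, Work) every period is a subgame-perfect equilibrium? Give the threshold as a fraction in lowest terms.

For Cara: deviation gain 26−14 = 12, per-period punishment loss 14−6 = 8. IC gives δ ≥ 12/20 = 3/5.
For Ivan: gain 14, loss 1 per period, so δ ≥ 14/15.
The tighter constraint is Ivan's, so cooperation needs δ ≥ 14/15.

14/15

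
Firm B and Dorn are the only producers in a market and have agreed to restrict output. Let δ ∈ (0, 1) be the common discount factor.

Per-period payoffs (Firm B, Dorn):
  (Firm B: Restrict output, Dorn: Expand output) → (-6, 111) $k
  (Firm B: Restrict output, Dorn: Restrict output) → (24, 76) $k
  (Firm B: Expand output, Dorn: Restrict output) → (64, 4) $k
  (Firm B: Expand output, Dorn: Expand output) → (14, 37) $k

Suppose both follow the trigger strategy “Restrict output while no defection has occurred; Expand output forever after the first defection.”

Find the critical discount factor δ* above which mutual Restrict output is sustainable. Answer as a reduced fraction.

4/5

Firm B's threshold: (64−24)/(64−14) = 4/5.
Dorn's threshold: (111−76)/(111−37) = 35/74.
4/5 > 35/74, so Firm B binds and δ* = 4/5.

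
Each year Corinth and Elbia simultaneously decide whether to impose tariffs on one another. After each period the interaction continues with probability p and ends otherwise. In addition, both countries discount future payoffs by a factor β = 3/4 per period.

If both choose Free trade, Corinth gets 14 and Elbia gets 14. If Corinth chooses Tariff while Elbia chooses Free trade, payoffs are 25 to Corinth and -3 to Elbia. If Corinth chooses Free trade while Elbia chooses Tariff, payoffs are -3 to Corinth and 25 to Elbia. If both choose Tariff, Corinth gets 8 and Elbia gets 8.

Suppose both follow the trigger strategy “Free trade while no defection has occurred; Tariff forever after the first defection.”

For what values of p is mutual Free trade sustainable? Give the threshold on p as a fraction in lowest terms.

With continuation probability p and discount β, the effective per-period discount factor is βp.
Grim-trigger IC: βp ≥ (25−14)/(25−8) = 11/17.
So p ≥ (11/17)/(3/4) = 44/51.

44/51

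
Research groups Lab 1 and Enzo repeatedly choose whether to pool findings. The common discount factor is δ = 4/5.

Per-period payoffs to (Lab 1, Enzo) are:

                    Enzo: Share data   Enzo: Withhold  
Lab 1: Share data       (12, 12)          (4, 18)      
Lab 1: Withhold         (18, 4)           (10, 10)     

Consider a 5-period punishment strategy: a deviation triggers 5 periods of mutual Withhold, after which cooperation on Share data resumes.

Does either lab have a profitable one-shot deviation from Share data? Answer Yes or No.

Comparing payoff streams over the 6 periods until play realigns: cooperate → 12(1+δ+…+δ^5); deviate → 18 + 10(δ+…+δ^5).
Cooperation is sustained iff (12−10)(δ+…+δ^5) ≥ 18−12.
δ+…+δ^5 = 4/5·(1−(4/5)^5)/(1−4/5) = 2.6893, and (18−12)/(12−10) = 3.0000.
2.6893 < 3.0000, so cooperation is not sustainable.

Yes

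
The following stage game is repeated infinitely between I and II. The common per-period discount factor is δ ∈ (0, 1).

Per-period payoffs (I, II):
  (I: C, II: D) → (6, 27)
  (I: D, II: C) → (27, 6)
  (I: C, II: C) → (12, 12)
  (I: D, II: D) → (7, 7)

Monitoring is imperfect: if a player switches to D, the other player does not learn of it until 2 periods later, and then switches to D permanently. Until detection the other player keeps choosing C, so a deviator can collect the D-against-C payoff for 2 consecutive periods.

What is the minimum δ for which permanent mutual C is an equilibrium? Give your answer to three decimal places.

0.866

The best deviation is to choose D for all 2 undetected periods, earning 27 each, then 7 forever once detected.
Deviation value: 27(1−δ^2)/(1−δ) + 7δ^2/(1−δ); cooperation value: 12/(1−δ).
IC: 12 ≥ 27(1−δ^2) + 7δ^2 = 27 − 20δ^2.
So δ^2 ≥ 15/20 = 3/4, giving δ ≥ (3/4)^(1/2) ≈ 0.866.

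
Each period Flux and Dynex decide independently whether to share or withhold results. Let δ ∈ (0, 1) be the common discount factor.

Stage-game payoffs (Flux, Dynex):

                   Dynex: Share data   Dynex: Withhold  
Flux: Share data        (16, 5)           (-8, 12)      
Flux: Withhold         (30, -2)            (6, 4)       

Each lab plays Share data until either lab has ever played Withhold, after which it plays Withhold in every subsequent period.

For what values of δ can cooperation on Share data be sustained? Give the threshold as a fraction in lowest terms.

Flux: cooperation gives 16 each period; deviation gives 30 once then 6 forever.
  16/(1−δ) ≥ 30 + 6δ/(1−δ) ⇒ δ ≥ 14/24 = 7/12.
Dynex: cooperation gives 5 each period; deviation gives 12 once then 4 forever.
  δ ≥ 7/8.
Both must hold, so the binding constraint is Dynex's: δ ≥ 7/8.

7/8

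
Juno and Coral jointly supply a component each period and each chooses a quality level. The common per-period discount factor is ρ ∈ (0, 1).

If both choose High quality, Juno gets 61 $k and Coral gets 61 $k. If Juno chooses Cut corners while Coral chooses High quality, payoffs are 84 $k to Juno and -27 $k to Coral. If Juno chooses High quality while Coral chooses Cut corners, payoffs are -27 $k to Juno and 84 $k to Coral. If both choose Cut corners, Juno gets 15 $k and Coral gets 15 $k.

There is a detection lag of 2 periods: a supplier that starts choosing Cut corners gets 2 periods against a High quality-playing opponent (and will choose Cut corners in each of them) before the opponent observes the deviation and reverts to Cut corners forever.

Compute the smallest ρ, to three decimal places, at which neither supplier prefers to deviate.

0.577

A deviator earns 84 for 2 periods, then 15 forever; cooperating earns 61 forever. Multiplying the IC by (1−ρ):
61 ≥ 84(1−ρ^2) + 15ρ^2, so 69·ρ^2 ≥ 23 and ρ^2 ≥ 1/3.
ρ ≥ (1/3)^(1/2) ≈ 0.577.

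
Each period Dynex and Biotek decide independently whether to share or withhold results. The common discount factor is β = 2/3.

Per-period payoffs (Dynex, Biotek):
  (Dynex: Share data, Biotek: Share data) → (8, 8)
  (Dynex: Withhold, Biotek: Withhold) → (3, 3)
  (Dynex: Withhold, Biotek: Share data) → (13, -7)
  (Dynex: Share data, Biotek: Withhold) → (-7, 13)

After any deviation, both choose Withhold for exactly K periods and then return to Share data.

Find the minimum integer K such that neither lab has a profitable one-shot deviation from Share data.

2

No profitable deviation requires (8−3)(β+…+β^K) ≥ 13−8, i.e. β+…+β^K ≥ 1 ≈ 1.0000.
With β = 2/3, the partial sums are K=1: 0.6667, K=2: 1.1111.
K = 2 is the first length at which the sum reaches 1.0000.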